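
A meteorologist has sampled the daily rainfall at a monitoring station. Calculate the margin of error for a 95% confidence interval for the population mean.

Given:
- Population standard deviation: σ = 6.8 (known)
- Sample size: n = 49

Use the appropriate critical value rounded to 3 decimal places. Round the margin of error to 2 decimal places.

The population standard deviation σ is known, so use the z-interval margin of error formula.

For 95% confidence, z* = 1.96 (from standard normal table)

Margin of error formula for z-interval: E = z* × σ/√n

E = 1.96 × 6.8/√49
  = 1.96 × 0.971429
  = 1.9040

Rounded to 2 decimal places:

1.90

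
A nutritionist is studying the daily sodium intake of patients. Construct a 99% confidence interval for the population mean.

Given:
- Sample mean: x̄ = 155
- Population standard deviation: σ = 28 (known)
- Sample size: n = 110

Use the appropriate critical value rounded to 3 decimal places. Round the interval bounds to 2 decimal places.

The population standard deviation σ is known, so use a z-interval (standard normal critical value).

For 99% confidence, z* = 2.576 (from standard normal table)

Standard error: SE = σ/√n = 28/√110 = 2.669695

Margin of error: E = z* × SE = 2.576 × 2.669695 = 6.8771

Z-interval: x̄ ± E = 155 ± 6.8771 = (148.1229, 161.8771)

Rounded to 2 decimal places:

(148.12, 161.88)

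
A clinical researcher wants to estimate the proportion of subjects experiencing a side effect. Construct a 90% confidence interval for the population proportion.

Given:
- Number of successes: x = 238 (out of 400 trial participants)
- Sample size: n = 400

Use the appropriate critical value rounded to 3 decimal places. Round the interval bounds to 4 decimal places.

Sample proportion: p̂ = 238/400 = 0.595000

Check conditions for normal approximation:
  np̂ = 238 ≥ 10 ✓
  n(1-p̂) = 162 ≥ 10 ✓

The sample is large enough, so use a z-interval (normal approximation) for the proportion.

For 90% confidence, z* = 1.645 (from standard normal table)

Standard error: SE = √(p̂(1-p̂)/n) = √(0.595000×0.405000/400) = 0.02454460

Margin of error: E = z* × SE = 1.645 × 0.02454460 = 0.040376

Z-interval: p̂ ± E = 0.595000 ± 0.040376 = (0.554624, 0.635376)

Rounded to 4 decimal places:

(0.5546, 0.6354)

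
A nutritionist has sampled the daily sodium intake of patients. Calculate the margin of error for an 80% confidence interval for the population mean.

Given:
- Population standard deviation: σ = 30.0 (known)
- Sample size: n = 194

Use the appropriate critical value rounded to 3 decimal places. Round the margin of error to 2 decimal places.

The population standard deviation σ is known, so use the z-interval margin of error formula.

For 80% confidence, z* = 1.282 (from standard normal table)

Margin of error formula for z-interval: E = z* × σ/√n

E = 1.282 × 30.0/√194
  = 1.282 × 2.153874
  = 2.7613

Rounded to 2 decimal places:

2.76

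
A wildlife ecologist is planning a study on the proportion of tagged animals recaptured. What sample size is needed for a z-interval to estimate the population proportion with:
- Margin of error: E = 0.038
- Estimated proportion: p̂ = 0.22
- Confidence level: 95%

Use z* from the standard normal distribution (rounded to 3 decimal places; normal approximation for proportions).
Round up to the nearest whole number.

Using z* for proportion z-interval (normal approximation).

For 95% confidence, z* = 1.96 (from standard normal table)

Sample size formula for proportion z-interval: n = z*²p̂(1-p̂)/E²

n = 1.96² × 0.22 × 0.78 / 0.038²
  = 3.8416 × 0.1716 / 0.001444
  = 456.5225

Round up to the nearest whole number: n = 457

457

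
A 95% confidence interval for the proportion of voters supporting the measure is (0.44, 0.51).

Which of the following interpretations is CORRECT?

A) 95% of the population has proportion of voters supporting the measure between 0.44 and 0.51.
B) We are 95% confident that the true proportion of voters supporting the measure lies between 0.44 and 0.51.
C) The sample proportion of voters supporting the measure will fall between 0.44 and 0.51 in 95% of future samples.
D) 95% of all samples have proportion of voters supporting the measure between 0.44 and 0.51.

A confidence interval represents our confidence in the procedure, not a probability statement about the parameter.

Key concept: If we repeated this sampling process many times and computed a 95% CI each time, about 95% of those intervals would contain the true population parameter.

For this specific interval (0.44, 0.51):
- Midpoint (point estimate): 0.475
- Margin of error: 0.035

The correct interpretation is the one stating confidence that the true parameter lies in the interval — option B.

B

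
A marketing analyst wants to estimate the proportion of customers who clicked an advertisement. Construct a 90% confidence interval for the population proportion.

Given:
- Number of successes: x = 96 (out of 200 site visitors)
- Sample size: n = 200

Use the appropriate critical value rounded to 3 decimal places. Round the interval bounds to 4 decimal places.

Sample proportion: p̂ = 96/200 = 0.480000

Check conditions for normal approximation:
  np̂ = 96 ≥ 10 ✓
  n(1-p̂) = 104 ≥ 10 ✓

The sample is large enough, so use a z-interval (normal approximation) for the proportion.

For 90% confidence, z* = 1.645 (from standard normal table)

Standard error: SE = √(p̂(1-p̂)/n) = √(0.480000×0.520000/200) = 0.03532704

Margin of error: E = z* × SE = 1.645 × 0.03532704 = 0.058113

Z-interval: p̂ ± E = 0.480000 ± 0.058113 = (0.421887, 0.538113)

Rounded to 4 decimal places:

(0.4219, 0.5381)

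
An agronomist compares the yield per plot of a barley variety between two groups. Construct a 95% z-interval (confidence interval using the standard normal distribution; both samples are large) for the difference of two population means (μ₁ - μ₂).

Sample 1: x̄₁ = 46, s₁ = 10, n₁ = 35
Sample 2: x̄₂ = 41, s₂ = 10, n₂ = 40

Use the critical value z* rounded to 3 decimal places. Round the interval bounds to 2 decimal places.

Both samples are large (n₁ = 35 ≥ 30, n₂ = 40 ≥ 30), so a z-interval for the difference of means applies.

Point estimate: x̄₁ - x̄₂ = 46 - 41 = 5

Standard error: SE = √(s₁²/n₁ + s₂²/n₂)
= √(10²/35 + 10²/40)
= √(2.857143 + 2.500000)
= 2.314550

For 95% confidence, z* = 1.96 (from standard normal table)
Margin of error: E = z* × SE = 1.96 × 2.314550 = 4.5365

Z-interval: (x̄₁ - x̄₂) ± E = 5 ± 4.5365 = (0.4635, 9.5365)

Rounded to 2 decimal places:

(0.46, 9.54)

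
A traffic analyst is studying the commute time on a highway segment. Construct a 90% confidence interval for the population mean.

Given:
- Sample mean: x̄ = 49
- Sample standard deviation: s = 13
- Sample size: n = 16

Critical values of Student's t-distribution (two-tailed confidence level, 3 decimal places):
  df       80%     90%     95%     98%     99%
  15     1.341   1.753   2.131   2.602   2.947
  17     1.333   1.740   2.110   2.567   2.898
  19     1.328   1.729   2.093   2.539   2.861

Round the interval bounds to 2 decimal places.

The population standard deviation σ is unknown (only the sample standard deviation s is given), so use a t-interval with df = n - 1 = 16 - 1 = 15.

For 90% confidence with df = 15, t* = 1.753 (from t-table)

Standard error: SE = s/√n = 13/√16 = 3.250000

Margin of error: E = t* × SE = 1.753 × 3.250000 = 5.6972

T-interval: x̄ ± E = 49 ± 5.6972 = (43.3028, 54.6972)

Rounded to 2 decimal places:

(43.30, 54.70)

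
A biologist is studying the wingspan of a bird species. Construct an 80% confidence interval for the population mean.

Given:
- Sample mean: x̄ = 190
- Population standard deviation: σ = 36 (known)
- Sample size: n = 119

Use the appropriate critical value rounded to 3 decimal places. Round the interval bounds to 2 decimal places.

The population standard deviation σ is known, so use a z-interval (standard normal critical value).

For 80% confidence, z* = 1.282 (from standard normal table)

Standard error: SE = σ/√n = 36/√119 = 3.300115

Margin of error: E = z* × SE = 1.282 × 3.300115 = 4.2307

Z-interval: x̄ ± E = 190 ± 4.2307 = (185.7693, 194.2307)

Rounded to 2 decimal places:

(185.77, 194.23)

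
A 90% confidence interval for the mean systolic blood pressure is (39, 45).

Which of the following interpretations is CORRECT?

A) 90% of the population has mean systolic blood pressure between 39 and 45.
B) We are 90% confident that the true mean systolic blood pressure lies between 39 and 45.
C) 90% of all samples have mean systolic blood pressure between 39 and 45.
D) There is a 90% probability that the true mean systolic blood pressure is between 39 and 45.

A confidence interval represents our confidence in the procedure, not a probability statement about the parameter.

Key concept: If we repeated this sampling process many times and computed a 90% CI each time, about 90% of those intervals would contain the true population parameter.

For this specific interval (39, 45):
- Midpoint (point estimate): 42
- Margin of error: 3

The correct interpretation is the one stating confidence that the true parameter lies in the interval — option B.

B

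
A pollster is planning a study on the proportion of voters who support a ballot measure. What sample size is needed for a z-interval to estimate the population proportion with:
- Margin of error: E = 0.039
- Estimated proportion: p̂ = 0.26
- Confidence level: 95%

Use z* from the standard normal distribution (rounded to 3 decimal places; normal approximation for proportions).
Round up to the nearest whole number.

Using z* for proportion z-interval (normal approximation).

For 95% confidence, z* = 1.96 (from standard normal table)

Sample size formula for proportion z-interval: n = z*²p̂(1-p̂)/E²

n = 1.96² × 0.26 × 0.74 / 0.039²
  = 3.8416 × 0.1924 / 0.001521
  = 485.9460

Round up to the nearest whole number: n = 486

486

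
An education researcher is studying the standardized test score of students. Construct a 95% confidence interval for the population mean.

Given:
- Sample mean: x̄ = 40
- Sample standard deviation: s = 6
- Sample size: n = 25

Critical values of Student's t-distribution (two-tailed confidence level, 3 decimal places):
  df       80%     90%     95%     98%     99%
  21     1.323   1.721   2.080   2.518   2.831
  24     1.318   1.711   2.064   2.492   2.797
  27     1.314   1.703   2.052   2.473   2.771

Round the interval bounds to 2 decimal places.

The population standard deviation σ is unknown (only the sample standard deviation s is given), so use a t-interval with df = n - 1 = 25 - 1 = 24.

For 95% confidence with df = 24, t* = 2.064 (from t-table)

Standard error: SE = s/√n = 6/√25 = 1.200000

Margin of error: E = t* × SE = 2.064 × 1.200000 = 2.4768

T-interval: x̄ ± E = 40 ± 2.4768 = (37.5232, 42.4768)

Rounded to 2 decimal places:

(37.52, 42.48)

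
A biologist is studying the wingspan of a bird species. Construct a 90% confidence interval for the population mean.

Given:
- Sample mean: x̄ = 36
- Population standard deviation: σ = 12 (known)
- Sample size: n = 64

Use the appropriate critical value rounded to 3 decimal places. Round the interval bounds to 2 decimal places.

The population standard deviation σ is known, so use a z-interval (standard normal critical value).

For 90% confidence, z* = 1.645 (from standard normal table)

Standard error: SE = σ/√n = 12/√64 = 1.500000

Margin of error: E = z* × SE = 1.645 × 1.500000 = 2.4675

Z-interval: x̄ ± E = 36 ± 2.4675 = (33.5325, 38.4675)

Rounded to 2 decimal places:

(33.53, 38.47)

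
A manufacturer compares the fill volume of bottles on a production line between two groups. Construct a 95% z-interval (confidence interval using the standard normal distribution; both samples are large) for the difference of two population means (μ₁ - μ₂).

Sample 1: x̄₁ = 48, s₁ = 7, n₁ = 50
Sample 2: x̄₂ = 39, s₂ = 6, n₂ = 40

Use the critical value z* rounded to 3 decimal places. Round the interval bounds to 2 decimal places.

Both samples are large (n₁ = 50 ≥ 30, n₂ = 40 ≥ 30), so a z-interval for the difference of means applies.

Point estimate: x̄₁ - x̄₂ = 48 - 39 = 9

Standard error: SE = √(s₁²/n₁ + s₂²/n₂)
= √(7²/50 + 6²/40)
= √(0.980000 + 0.900000)
= 1.371131

For 95% confidence, z* = 1.96 (from standard normal table)
Margin of error: E = z* × SE = 1.96 × 1.371131 = 2.6874

Z-interval: (x̄₁ - x̄₂) ± E = 9 ± 2.6874 = (6.3126, 11.6874)

Rounded to 2 decimal places:

(6.31, 11.69)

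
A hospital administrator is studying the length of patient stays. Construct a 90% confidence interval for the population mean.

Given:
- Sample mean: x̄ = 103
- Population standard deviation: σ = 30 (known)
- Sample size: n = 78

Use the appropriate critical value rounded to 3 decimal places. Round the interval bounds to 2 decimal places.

The population standard deviation σ is known, so use a z-interval (standard normal critical value).

For 90% confidence, z* = 1.645 (from standard normal table)

Standard error: SE = σ/√n = 30/√78 = 3.396831

Margin of error: E = z* × SE = 1.645 × 3.396831 = 5.5878

Z-interval: x̄ ± E = 103 ± 5.5878 = (97.4122, 108.5878)

Rounded to 2 decimal places:

(97.41, 108.59)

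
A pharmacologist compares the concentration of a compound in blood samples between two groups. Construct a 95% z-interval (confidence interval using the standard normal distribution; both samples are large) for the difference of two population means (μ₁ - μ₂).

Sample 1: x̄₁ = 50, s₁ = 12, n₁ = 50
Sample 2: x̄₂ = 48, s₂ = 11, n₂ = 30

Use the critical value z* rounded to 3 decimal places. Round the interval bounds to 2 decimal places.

Both samples are large (n₁ = 50 ≥ 30, n₂ = 30 ≥ 30), so a z-interval for the difference of means applies.

Point estimate: x̄₁ - x̄₂ = 50 - 48 = 2

Standard error: SE = √(s₁²/n₁ + s₂²/n₂)
= √(12²/50 + 11²/30)
= √(2.880000 + 4.033333)
= 2.629322

For 95% confidence, z* = 1.96 (from standard normal table)
Margin of error: E = z* × SE = 1.96 × 2.629322 = 5.1535

Z-interval: (x̄₁ - x̄₂) ± E = 2 ± 5.1535 = (-3.1535, 7.1535)

Rounded to 2 decimal places:

(-3.15, 7.15)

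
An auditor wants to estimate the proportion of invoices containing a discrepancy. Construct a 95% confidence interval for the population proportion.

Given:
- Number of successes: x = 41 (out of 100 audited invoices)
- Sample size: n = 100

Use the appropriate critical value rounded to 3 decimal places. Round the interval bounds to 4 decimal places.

Sample proportion: p̂ = 41/100 = 0.410000

Check conditions for normal approximation:
  np̂ = 41 ≥ 10 ✓
  n(1-p̂) = 59 ≥ 10 ✓

The sample is large enough, so use a z-interval (normal approximation) for the proportion.

For 95% confidence, z* = 1.96 (from standard normal table)

Standard error: SE = √(p̂(1-p̂)/n) = √(0.410000×0.590000/100) = 0.04918333

Margin of error: E = z* × SE = 1.96 × 0.04918333 = 0.096399

Z-interval: p̂ ± E = 0.410000 ± 0.096399 = (0.313601, 0.506399)

Rounded to 4 decimal places:

(0.3136, 0.5064)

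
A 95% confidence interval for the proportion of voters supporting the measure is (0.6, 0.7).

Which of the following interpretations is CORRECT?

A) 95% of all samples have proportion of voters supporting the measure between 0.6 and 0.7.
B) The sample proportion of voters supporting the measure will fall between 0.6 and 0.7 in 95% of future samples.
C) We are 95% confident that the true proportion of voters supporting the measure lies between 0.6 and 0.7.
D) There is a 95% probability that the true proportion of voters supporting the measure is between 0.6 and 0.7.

A confidence interval represents our confidence in the procedure, not a probability statement about the parameter.

Key concept: If we repeated this sampling process many times and computed a 95% CI each time, about 95% of those intervals would contain the true population parameter.

For this specific interval (0.6, 0.7):
- Midpoint (point estimate): 0.65
- Margin of error: 0.05

The correct interpretation is the one stating confidence that the true parameter lies in the interval — option C.

C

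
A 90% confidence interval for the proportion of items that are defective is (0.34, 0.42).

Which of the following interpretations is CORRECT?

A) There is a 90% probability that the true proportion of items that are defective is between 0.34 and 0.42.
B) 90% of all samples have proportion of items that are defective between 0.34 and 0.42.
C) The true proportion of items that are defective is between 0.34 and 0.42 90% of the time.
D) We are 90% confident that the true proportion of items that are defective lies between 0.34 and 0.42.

A confidence interval represents our confidence in the procedure, not a probability statement about the parameter.

Key concept: If we repeated this sampling process many times and computed a 90% CI each time, about 90% of those intervals would contain the true population parameter.

For this specific interval (0.34, 0.42):
- Midpoint (point estimate): 0.38
- Margin of error: 0.04

The correct interpretation is the one stating confidence that the true parameter lies in the interval — option D.

D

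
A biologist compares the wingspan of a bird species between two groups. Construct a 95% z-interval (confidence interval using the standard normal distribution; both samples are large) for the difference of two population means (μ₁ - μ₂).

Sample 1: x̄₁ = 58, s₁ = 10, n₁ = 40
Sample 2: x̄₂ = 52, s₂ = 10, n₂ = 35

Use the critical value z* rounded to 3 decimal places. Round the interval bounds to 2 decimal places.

Both samples are large (n₁ = 40 ≥ 30, n₂ = 35 ≥ 30), so a z-interval for the difference of means applies.

Point estimate: x̄₁ - x̄₂ = 58 - 52 = 6

Standard error: SE = √(s₁²/n₁ + s₂²/n₂)
= √(10²/40 + 10²/35)
= √(2.500000 + 2.857143)
= 2.314550

For 95% confidence, z* = 1.96 (from standard normal table)
Margin of error: E = z* × SE = 1.96 × 2.314550 = 4.5365

Z-interval: (x̄₁ - x̄₂) ± E = 6 ± 4.5365 = (1.4635, 10.5365)

Rounded to 2 decimal places:

(1.46, 10.54)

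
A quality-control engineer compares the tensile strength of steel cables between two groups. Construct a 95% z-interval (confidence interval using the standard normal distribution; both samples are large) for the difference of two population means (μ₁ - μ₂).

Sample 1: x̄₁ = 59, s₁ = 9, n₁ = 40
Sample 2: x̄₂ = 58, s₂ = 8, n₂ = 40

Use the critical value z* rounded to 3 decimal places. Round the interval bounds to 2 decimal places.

Both samples are large (n₁ = 40 ≥ 30, n₂ = 40 ≥ 30), so a z-interval for the difference of means applies.

Point estimate: x̄₁ - x̄₂ = 59 - 58 = 1

Standard error: SE = √(s₁²/n₁ + s₂²/n₂)
= √(9²/40 + 8²/40)
= √(2.025000 + 1.600000)
= 1.903943

For 95% confidence, z* = 1.96 (from standard normal table)
Margin of error: E = z* × SE = 1.96 × 1.903943 = 3.7317

Z-interval: (x̄₁ - x̄₂) ± E = 1 ± 3.7317 = (-2.7317, 4.7317)

Rounded to 2 decimal places:

(-2.73, 4.73)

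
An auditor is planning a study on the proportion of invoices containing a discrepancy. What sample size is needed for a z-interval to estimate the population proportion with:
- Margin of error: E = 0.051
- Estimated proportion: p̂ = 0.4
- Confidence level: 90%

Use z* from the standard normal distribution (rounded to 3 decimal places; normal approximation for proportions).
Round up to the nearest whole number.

Using z* for proportion z-interval (normal approximation).

For 90% confidence, z* = 1.645 (from standard normal table)

Sample size formula for proportion z-interval: n = z*²p̂(1-p̂)/E²

n = 1.645² × 0.4 × 0.6 / 0.051²
  = 2.706025 × 0.24 / 0.002601
  = 249.6909

Round up to the nearest whole number: n = 250

250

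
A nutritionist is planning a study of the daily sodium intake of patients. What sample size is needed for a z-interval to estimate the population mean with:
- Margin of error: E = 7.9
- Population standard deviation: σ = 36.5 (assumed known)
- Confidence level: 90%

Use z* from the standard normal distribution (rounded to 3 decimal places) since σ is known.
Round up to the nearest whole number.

Using z* since population σ is known (z-interval formula).

For 90% confidence, z* = 1.645 (from standard normal table)

Sample size formula for z-interval: n = (z*σ/E)²

n = (1.645 × 36.5 / 7.9)²
  = (7.600316)²
  = 57.7648

Round up to the nearest whole number: n = 58

58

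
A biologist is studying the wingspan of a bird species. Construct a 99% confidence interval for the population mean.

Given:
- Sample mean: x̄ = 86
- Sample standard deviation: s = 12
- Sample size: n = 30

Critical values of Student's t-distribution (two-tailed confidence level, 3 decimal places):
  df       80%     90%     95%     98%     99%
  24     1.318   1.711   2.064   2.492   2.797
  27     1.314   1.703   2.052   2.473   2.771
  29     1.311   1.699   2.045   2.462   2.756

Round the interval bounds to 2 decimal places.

The population standard deviation σ is unknown (only the sample standard deviation s is given), so use a t-interval with df = n - 1 = 30 - 1 = 29.

For 99% confidence with df = 29, t* = 2.756 (from t-table)

Standard error: SE = s/√n = 12/√30 = 2.190890

Margin of error: E = t* × SE = 2.756 × 2.190890 = 6.0381

T-interval: x̄ ± E = 86 ± 6.0381 = (79.9619, 92.0381)

Rounded to 2 decimal places:

(79.96, 92.04)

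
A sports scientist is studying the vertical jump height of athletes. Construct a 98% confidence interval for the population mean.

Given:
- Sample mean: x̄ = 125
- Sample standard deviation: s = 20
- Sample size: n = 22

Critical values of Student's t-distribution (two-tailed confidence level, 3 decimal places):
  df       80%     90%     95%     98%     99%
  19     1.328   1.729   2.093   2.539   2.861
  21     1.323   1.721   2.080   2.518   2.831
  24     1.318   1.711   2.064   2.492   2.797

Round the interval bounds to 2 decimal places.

The population standard deviation σ is unknown (only the sample standard deviation s is given), so use a t-interval with df = n - 1 = 22 - 1 = 21.

For 98% confidence with df = 21, t* = 2.518 (from t-table)

Standard error: SE = s/√n = 20/√22 = 4.264014

Margin of error: E = t* × SE = 2.518 × 4.264014 = 10.7368

T-interval: x̄ ± E = 125 ± 10.7368 = (114.2632, 135.7368)

Rounded to 2 decimal places:

(114.26, 135.74)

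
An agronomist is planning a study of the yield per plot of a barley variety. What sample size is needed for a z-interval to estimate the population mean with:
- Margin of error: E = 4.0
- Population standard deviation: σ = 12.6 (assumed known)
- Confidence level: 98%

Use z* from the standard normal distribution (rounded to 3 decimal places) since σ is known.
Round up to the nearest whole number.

Using z* since population σ is known (z-interval formula).

For 98% confidence, z* = 2.326 (from standard normal table)

Sample size formula for z-interval: n = (z*σ/E)²

n = (2.326 × 12.6 / 4.0)²
  = (7.326900)²
  = 53.6835

Round up to the nearest whole number: n = 54

54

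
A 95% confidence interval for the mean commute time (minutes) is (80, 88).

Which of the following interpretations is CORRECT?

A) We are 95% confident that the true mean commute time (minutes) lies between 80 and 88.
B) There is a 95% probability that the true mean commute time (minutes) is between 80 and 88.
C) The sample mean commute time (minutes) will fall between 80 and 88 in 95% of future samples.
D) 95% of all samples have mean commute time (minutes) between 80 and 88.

A confidence interval represents our confidence in the procedure, not a probability statement about the parameter.

Key concept: If we repeated this sampling process many times and computed a 95% CI each time, about 95% of those intervals would contain the true population parameter.

For this specific interval (80, 88):
- Midpoint (point estimate): 84
- Margin of error: 4

The correct interpretation is the one stating confidence that the true parameter lies in the interval — option A.

A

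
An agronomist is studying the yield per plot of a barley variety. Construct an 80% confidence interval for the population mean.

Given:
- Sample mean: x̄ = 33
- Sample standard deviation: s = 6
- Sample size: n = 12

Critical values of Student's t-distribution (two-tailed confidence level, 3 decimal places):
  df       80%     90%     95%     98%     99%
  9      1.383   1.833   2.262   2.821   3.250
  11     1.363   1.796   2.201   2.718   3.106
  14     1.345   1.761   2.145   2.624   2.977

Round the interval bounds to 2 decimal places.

The population standard deviation σ is unknown (only the sample standard deviation s is given), so use a t-interval with df = n - 1 = 12 - 1 = 11.

For 80% confidence with df = 11, t* = 1.363 (from t-table)

Standard error: SE = s/√n = 6/√12 = 1.732051

Margin of error: E = t* × SE = 1.363 × 1.732051 = 2.3608

T-interval: x̄ ± E = 33 ± 2.3608 = (30.6392, 35.3608)

Rounded to 2 decimal places:

(30.64, 35.36)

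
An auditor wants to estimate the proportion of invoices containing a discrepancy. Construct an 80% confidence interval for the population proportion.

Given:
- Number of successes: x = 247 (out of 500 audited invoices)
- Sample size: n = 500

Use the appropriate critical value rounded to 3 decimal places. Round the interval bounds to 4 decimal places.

Sample proportion: p̂ = 247/500 = 0.494000

Check conditions for normal approximation:
  np̂ = 247 ≥ 10 ✓
  n(1-p̂) = 253 ≥ 10 ✓

The sample is large enough, so use a z-interval (normal approximation) for the proportion.

For 80% confidence, z* = 1.282 (from standard normal table)

Standard error: SE = √(p̂(1-p̂)/n) = √(0.494000×0.506000/500) = 0.02235907

Margin of error: E = z* × SE = 1.282 × 0.02235907 = 0.028664

Z-interval: p̂ ± E = 0.494000 ± 0.028664 = (0.465336, 0.522664)

Rounded to 4 decimal places:

(0.4653, 0.5227)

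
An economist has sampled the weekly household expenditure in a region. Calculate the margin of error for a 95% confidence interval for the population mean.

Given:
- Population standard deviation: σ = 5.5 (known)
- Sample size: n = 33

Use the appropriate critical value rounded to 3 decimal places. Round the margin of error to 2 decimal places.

The population standard deviation σ is known, so use the z-interval margin of error formula.

For 95% confidence, z* = 1.96 (from standard normal table)

Margin of error formula for z-interval: E = z* × σ/√n

E = 1.96 × 5.5/√33
  = 1.96 × 0.957427
  = 1.8766

Rounded to 2 decimal places:

1.88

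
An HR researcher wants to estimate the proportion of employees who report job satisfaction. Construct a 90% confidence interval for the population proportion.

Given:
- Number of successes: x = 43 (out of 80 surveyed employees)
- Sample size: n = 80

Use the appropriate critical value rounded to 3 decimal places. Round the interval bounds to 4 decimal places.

Sample proportion: p̂ = 43/80 = 0.537500

Check conditions for normal approximation:
  np̂ = 43 ≥ 10 ✓
  n(1-p̂) = 37 ≥ 10 ✓

The sample is large enough, so use a z-interval (normal approximation) for the proportion.

For 90% confidence, z* = 1.645 (from standard normal table)

Standard error: SE = √(p̂(1-p̂)/n) = √(0.537500×0.462500/80) = 0.05574425

Margin of error: E = z* × SE = 1.645 × 0.05574425 = 0.091699

Z-interval: p̂ ± E = 0.537500 ± 0.091699 = (0.445801, 0.629199)

Rounded to 4 decimal places:

(0.4458, 0.6292)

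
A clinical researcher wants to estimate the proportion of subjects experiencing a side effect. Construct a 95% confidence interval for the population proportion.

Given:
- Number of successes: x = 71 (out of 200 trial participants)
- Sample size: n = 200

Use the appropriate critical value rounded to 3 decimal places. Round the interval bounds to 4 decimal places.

Sample proportion: p̂ = 71/200 = 0.355000

Check conditions for normal approximation:
  np̂ = 71 ≥ 10 ✓
  n(1-p̂) = 129 ≥ 10 ✓

The sample is large enough, so use a z-interval (normal approximation) for the proportion.

For 95% confidence, z* = 1.96 (from standard normal table)

Standard error: SE = √(p̂(1-p̂)/n) = √(0.355000×0.645000/200) = 0.03383600

Margin of error: E = z* × SE = 1.96 × 0.03383600 = 0.066319

Z-interval: p̂ ± E = 0.355000 ± 0.066319 = (0.288681, 0.421319)

Rounded to 4 decimal places:

(0.2887, 0.4213)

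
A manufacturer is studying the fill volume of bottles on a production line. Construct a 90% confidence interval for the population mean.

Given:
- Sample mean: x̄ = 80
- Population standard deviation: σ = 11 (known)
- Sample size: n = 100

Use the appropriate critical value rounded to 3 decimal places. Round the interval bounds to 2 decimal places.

The population standard deviation σ is known, so use a z-interval (standard normal critical value).

For 90% confidence, z* = 1.645 (from standard normal table)

Standard error: SE = σ/√n = 11/√100 = 1.100000

Margin of error: E = z* × SE = 1.645 × 1.100000 = 1.8095

Z-interval: x̄ ± E = 80 ± 1.8095 = (78.1905, 81.8095)

Rounded to 2 decimal places:

(78.19, 81.81)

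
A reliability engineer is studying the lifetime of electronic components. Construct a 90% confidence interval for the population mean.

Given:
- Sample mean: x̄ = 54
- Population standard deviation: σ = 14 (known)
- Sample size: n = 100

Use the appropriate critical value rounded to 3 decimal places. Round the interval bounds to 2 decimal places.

The population standard deviation σ is known, so use a z-interval (standard normal critical value).

For 90% confidence, z* = 1.645 (from standard normal table)

Standard error: SE = σ/√n = 14/√100 = 1.400000

Margin of error: E = z* × SE = 1.645 × 1.400000 = 2.3030

Z-interval: x̄ ± E = 54 ± 2.3030 = (51.6970, 56.3030)

Rounded to 2 decimal places:

(51.70, 56.30)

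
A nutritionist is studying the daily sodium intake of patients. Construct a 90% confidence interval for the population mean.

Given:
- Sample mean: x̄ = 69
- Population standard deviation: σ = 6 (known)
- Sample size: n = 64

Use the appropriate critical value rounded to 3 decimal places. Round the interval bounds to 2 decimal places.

The population standard deviation σ is known, so use a z-interval (standard normal critical value).

For 90% confidence, z* = 1.645 (from standard normal table)

Standard error: SE = σ/√n = 6/√64 = 0.750000

Margin of error: E = z* × SE = 1.645 × 0.750000 = 1.2338

Z-interval: x̄ ± E = 69 ± 1.2338 = (67.7662, 70.2338)

Rounded to 2 decimal places:

(67.77, 70.23)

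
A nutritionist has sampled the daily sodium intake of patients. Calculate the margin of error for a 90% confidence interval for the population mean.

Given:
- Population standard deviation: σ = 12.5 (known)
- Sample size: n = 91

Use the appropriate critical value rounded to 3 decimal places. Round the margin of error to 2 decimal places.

The population standard deviation σ is known, so use the z-interval margin of error formula.

For 90% confidence, z* = 1.645 (from standard normal table)

Margin of error formula for z-interval: E = z* × σ/√n

E = 1.645 × 12.5/√91
  = 1.645 × 1.310356
  = 2.1555

Rounded to 2 decimal places:

2.16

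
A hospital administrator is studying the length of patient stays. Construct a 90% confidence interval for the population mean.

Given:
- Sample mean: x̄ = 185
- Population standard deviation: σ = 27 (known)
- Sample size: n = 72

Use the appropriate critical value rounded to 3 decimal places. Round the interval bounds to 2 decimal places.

The population standard deviation σ is known, so use a z-interval (standard normal critical value).

For 90% confidence, z* = 1.645 (from standard normal table)

Standard error: SE = σ/√n = 27/√72 = 3.181981

Margin of error: E = z* × SE = 1.645 × 3.181981 = 5.2344

Z-interval: x̄ ± E = 185 ± 5.2344 = (179.7656, 190.2344)

Rounded to 2 decimal places:

(179.77, 190.23)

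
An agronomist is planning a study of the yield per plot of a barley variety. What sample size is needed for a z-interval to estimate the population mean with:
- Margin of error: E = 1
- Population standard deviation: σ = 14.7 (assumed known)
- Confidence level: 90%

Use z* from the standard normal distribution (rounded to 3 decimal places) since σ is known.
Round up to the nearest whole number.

Using z* since population σ is known (z-interval formula).

For 90% confidence, z* = 1.645 (from standard normal table)

Sample size formula for z-interval: n = (z*σ/E)²

n = (1.645 × 14.7 / 1)²
  = (24.181500)²
  = 584.7449

Round up to the nearest whole number: n = 585

585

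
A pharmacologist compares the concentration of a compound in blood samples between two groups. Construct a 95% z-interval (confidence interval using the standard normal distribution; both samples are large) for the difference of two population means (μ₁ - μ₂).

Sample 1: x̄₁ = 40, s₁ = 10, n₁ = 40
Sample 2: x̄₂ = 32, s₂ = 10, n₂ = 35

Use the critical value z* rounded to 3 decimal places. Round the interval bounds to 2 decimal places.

Both samples are large (n₁ = 40 ≥ 30, n₂ = 35 ≥ 30), so a z-interval for the difference of means applies.

Point estimate: x̄₁ - x̄₂ = 40 - 32 = 8

Standard error: SE = √(s₁²/n₁ + s₂²/n₂)
= √(10²/40 + 10²/35)
= √(2.500000 + 2.857143)
= 2.314550

For 95% confidence, z* = 1.96 (from standard normal table)
Margin of error: E = z* × SE = 1.96 × 2.314550 = 4.5365

Z-interval: (x̄₁ - x̄₂) ± E = 8 ± 4.5365 = (3.4635, 12.5365)

Rounded to 2 decimal places:

(3.46, 12.54)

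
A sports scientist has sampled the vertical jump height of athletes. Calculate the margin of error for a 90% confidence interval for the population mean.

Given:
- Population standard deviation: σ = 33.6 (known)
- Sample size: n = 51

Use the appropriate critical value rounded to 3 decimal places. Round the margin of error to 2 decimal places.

The population standard deviation σ is known, so use the z-interval margin of error formula.

For 90% confidence, z* = 1.645 (from standard normal table)

Margin of error formula for z-interval: E = z* × σ/√n

E = 1.645 × 33.6/√51
  = 1.645 × 4.704941
  = 7.7396

Rounded to 2 decimal places:

7.74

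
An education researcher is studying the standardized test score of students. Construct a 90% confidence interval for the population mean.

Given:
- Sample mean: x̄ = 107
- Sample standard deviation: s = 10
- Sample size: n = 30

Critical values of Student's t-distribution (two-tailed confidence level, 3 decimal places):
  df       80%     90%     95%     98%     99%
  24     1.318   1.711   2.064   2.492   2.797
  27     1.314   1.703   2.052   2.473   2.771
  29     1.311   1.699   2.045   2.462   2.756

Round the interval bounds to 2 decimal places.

The population standard deviation σ is unknown (only the sample standard deviation s is given), so use a t-interval with df = n - 1 = 30 - 1 = 29.

For 90% confidence with df = 29, t* = 1.699 (from t-table)

Standard error: SE = s/√n = 10/√30 = 1.825742

Margin of error: E = t* × SE = 1.699 × 1.825742 = 3.1019

T-interval: x̄ ± E = 107 ± 3.1019 = (103.8981, 110.1019)

Rounded to 2 decimal places:

(103.90, 110.10)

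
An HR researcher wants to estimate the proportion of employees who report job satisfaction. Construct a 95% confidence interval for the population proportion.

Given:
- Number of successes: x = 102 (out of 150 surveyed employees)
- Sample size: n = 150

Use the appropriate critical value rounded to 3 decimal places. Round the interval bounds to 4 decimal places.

Sample proportion: p̂ = 102/150 = 0.680000

Check conditions for normal approximation:
  np̂ = 102 ≥ 10 ✓
  n(1-p̂) = 48 ≥ 10 ✓

The sample is large enough, so use a z-interval (normal approximation) for the proportion.

For 95% confidence, z* = 1.96 (from standard normal table)

Standard error: SE = √(p̂(1-p̂)/n) = √(0.680000×0.320000/150) = 0.03808762

Margin of error: E = z* × SE = 1.96 × 0.03808762 = 0.074652

Z-interval: p̂ ± E = 0.680000 ± 0.074652 = (0.605348, 0.754652)

Rounded to 4 decimal places:

(0.6053, 0.7547)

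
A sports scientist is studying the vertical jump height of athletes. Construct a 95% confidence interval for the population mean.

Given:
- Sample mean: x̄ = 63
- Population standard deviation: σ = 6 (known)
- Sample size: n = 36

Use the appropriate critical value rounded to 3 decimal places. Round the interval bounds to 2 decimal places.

The population standard deviation σ is known, so use a z-interval (standard normal critical value).

For 95% confidence, z* = 1.96 (from standard normal table)

Standard error: SE = σ/√n = 6/√36 = 1.000000

Margin of error: E = z* × SE = 1.96 × 1.000000 = 1.9600

Z-interval: x̄ ± E = 63 ± 1.9600 = (61.0400, 64.9600)

Rounded to 2 decimal places:

(61.04, 64.96)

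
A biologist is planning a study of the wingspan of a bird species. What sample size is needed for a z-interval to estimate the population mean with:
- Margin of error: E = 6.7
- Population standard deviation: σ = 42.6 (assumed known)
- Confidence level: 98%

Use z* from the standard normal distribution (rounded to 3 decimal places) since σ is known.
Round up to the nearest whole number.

Using z* since population σ is known (z-interval formula).

For 98% confidence, z* = 2.326 (from standard normal table)

Sample size formula for z-interval: n = (z*σ/E)²

n = (2.326 × 42.6 / 6.7)²
  = (14.789194)²
  = 218.7203

Round up to the nearest whole number: n = 219

219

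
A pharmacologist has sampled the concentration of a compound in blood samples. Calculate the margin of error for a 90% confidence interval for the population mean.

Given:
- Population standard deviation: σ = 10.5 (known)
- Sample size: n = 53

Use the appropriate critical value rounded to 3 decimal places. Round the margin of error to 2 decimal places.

The population standard deviation σ is known, so use the z-interval margin of error formula.

For 90% confidence, z* = 1.645 (from standard normal table)

Margin of error formula for z-interval: E = z* × σ/√n

E = 1.645 × 10.5/√53
  = 1.645 × 1.442286
  = 2.3726

Rounded to 2 decimal places:

2.37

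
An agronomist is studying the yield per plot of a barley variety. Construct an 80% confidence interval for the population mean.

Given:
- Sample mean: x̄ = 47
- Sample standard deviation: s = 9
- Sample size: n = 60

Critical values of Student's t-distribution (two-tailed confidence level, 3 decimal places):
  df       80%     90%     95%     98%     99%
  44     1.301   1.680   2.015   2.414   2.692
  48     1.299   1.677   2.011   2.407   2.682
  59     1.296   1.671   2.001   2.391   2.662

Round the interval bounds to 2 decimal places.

The population standard deviation σ is unknown (only the sample standard deviation s is given), so use a t-interval with df = n - 1 = 60 - 1 = 59.

For 80% confidence with df = 59, t* = 1.296 (from t-table)

Standard error: SE = s/√n = 9/√60 = 1.161895

Margin of error: E = t* × SE = 1.296 × 1.161895 = 1.5058

T-interval: x̄ ± E = 47 ± 1.5058 = (45.4942, 48.5058)

Rounded to 2 decimal places:

(45.49, 48.51)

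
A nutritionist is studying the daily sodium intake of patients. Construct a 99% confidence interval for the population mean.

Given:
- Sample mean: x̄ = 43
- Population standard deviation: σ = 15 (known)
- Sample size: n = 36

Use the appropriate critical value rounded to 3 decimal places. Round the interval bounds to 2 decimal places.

The population standard deviation σ is known, so use a z-interval (standard normal critical value).

For 99% confidence, z* = 2.576 (from standard normal table)

Standard error: SE = σ/√n = 15/√36 = 2.500000

Margin of error: E = z* × SE = 2.576 × 2.500000 = 6.4400

Z-interval: x̄ ± E = 43 ± 6.4400 = (36.5600, 49.4400)

Rounded to 2 decimal places:

(36.56, 49.44)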